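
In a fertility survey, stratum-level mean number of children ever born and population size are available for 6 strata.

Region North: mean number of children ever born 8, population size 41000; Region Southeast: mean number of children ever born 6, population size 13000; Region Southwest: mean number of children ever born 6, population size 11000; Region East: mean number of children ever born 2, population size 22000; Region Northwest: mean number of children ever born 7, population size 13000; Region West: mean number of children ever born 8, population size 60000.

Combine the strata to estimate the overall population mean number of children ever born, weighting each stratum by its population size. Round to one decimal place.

6.8

Σ Nₕ·x̄ₕ = 1087000
Σ Nₕ = 41000 + 13000 + 11000 + 22000 + 13000 + 60000 = 160000
Overall mean = 1087000 / 160000 = 6.79375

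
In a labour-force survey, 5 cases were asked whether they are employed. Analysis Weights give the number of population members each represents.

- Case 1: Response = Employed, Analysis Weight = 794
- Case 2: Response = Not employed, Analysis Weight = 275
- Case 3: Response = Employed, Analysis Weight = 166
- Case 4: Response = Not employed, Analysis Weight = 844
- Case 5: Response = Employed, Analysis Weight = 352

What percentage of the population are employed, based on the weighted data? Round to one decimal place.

Sum of weights for 'Employed' = 794 + 166 + 352 = 1312
Total weight = 794 + 275 + 166 + 844 + 352 = 2431
Weighted proportion = 1312 / 2431 = 0.5396956 → 53.96956%

54.0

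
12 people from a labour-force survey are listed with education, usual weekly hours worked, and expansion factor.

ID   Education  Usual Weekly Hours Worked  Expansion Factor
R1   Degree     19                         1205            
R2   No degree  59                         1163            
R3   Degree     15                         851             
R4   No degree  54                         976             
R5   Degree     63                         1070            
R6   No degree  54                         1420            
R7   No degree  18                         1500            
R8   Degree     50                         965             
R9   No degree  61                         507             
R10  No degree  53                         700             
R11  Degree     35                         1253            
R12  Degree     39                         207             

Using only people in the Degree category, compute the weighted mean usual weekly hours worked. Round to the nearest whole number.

Degree rows: R1, R3, R5, R8, R11, R12
Weighted sum = 19×1205 + 15×851 + 63×1070 + 50×965 + 35×1253 + 39×207
  = 22895 + 12765 + 67410 + 48250 + 43855 + 8073 = 203248
Sum of weights = 5551
Weighted mean = 203248 / 5551 = 36.614664

37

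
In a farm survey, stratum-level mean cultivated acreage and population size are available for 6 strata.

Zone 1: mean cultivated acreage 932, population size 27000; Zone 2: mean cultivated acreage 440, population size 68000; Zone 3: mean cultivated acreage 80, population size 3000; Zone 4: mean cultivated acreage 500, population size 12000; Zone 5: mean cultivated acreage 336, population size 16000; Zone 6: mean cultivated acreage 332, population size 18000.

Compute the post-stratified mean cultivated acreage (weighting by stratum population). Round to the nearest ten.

500

Σ Nₕ·x̄ₕ = 932×27000 + 440×68000 + 80×3000 + 500×12000 + 336×16000 + 332×18000
  = 72676000
Σ Nₕ = 27000 + 68000 + 3000 + 12000 + 16000 + 18000 = 144000
Overall mean = 72676000 / 144000 = 504.69444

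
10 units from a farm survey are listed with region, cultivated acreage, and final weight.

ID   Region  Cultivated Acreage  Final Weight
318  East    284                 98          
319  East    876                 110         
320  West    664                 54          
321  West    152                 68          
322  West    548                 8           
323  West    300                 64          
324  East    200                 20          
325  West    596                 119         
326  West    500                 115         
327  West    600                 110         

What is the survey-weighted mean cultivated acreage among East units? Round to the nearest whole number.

562

East rows: 318, 319, 324
Weighted sum = 284×98 + 876×110 + 200×20
  = 27832 + 96360 + 4000 = 128192
Sum of weights = 98 + 110 + 20 = 228
Weighted mean = 128192 / 228 = 562.24561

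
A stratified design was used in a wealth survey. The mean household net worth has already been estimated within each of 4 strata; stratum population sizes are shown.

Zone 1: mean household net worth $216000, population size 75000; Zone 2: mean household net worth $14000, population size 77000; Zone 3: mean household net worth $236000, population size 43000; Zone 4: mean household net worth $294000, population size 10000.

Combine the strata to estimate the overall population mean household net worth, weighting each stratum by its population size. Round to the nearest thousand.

Σ Nₕ·x̄ₕ = 216000×75000 + 14000×77000 + 236000×43000 + 294000×10000
  = 16200000000 + 1078000000 + 10148000000 + 2940000000 = 30366000000
Σ Nₕ = 75000 + 77000 + 43000 + 10000 = 205000
Overall mean = 30366000000 / 205000 = 148126.83

148000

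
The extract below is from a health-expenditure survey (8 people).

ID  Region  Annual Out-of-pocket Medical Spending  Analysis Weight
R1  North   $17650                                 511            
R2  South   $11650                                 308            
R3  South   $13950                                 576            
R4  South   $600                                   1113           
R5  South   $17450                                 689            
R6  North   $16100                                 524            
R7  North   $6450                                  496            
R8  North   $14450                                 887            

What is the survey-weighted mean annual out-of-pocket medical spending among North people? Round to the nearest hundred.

North rows: R1, R6, R7, R8
Weighted sum = 33471900
Sum of weights = 511 + 524 + 496 + 887 = 2418
Weighted mean = 33471900 / 2418 = 13842.804

13800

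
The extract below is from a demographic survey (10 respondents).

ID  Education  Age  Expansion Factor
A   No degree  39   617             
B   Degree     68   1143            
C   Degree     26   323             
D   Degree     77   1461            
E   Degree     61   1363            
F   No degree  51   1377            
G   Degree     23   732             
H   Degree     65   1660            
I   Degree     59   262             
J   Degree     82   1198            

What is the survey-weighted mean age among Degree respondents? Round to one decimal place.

63.9

Degree rows: B, C, D, E, G, H, I, J
Weighted sum = 520192
Sum of weights = 8142
Weighted mean = 520192 / 8142 = 63.889953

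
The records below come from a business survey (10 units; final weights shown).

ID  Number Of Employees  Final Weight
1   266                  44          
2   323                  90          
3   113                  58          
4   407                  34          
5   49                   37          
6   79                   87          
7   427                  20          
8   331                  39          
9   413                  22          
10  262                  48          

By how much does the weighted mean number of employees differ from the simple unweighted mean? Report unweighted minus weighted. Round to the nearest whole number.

31

Unweighted sum = 2670
Unweighted mean = 2670 / 10 = 267
Weighted sum = 266×44 + 323×90 + 113×58 + 407×34 + 49×37 + 79×87 + 427×20 + 331×39 + 413×22 + 262×48
  = 11704 + 29070 + 6554 + 13838 + 1813 + 6873 + 8540 + 12909 + 9086 + 12576 = 112963
Sum of weights = 44 + 90 + 58 + 34 + 37 + 87 + 20 + 39 + 22 + 48 = 479
Weighted mean = 112963 / 479 = 235.8309
Difference (unweighted minus weighted) = 31.169102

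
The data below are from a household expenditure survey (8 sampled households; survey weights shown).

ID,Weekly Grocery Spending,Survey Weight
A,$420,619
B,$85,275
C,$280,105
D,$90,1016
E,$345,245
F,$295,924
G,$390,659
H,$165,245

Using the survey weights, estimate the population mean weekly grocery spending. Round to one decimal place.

259.0

Weighted sum = 420×619 + 85×275 + 280×105 + 90×1016 + 345×245 + 295×924 + 390×659 + 165×245
  = 259980 + 23375 + 29400 + 91440 + 84525 + 272580 + 257010 + 40425 = 1058735
Sum of weights = 4088
Weighted mean = 1058735 / 4088 = 258.98606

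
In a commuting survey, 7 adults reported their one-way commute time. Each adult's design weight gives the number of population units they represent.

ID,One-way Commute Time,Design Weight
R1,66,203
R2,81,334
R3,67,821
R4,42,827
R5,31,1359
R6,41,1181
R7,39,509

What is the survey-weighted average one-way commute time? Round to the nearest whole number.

46

Weighted sum = 66×203 + 81×334 + 67×821 + 42×827 + 31×1359 + 41×1181 + 39×509
  = 240594
Sum of weights = 203 + 334 + 821 + 827 + 1359 + 1181 + 509 = 5234
Weighted mean = 240594 / 5234 = 45.96752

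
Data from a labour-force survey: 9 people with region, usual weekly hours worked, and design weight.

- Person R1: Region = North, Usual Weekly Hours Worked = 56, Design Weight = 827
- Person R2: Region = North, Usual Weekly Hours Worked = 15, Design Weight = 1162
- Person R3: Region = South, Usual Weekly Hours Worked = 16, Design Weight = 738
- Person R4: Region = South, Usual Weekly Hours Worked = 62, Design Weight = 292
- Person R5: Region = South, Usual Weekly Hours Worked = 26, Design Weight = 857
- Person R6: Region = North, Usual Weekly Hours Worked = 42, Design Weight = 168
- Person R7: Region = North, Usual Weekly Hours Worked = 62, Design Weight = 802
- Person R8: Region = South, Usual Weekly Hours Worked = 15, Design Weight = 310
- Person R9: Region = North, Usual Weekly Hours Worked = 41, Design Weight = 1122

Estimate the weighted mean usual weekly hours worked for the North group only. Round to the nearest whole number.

North rows: R1, R2, R6, R7, R9
Weighted sum = 56×827 + 15×1162 + 42×168 + 62×802 + 41×1122
  = 46312 + 17430 + 7056 + 49724 + 46002 = 166524
Sum of weights = 827 + 1162 + 168 + 802 + 1122 = 4081
Weighted mean = 166524 / 4081 = 40.804705

41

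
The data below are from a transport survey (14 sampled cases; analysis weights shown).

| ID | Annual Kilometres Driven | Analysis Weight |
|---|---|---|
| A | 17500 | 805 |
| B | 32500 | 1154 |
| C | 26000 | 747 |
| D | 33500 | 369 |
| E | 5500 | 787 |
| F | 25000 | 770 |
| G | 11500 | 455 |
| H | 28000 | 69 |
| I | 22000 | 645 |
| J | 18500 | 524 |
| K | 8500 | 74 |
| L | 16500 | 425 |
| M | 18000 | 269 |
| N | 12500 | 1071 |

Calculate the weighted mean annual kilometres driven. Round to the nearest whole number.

Weighted sum = 163874000
Sum of weights = 8164
Weighted mean = 163874000 / 8164 = 20072.758

20073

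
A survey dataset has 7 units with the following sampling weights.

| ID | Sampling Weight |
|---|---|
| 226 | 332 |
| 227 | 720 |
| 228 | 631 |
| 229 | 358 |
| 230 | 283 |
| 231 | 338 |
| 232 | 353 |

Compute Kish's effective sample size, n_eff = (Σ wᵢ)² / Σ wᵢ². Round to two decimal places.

Σ wᵢ = 332 + 720 + 631 + 358 + 283 + 338 + 353 = 3015
Σ wᵢ² = 110224 + 518400 + 398161 + 128164 + 80089 + 114244 + 124609 = 1473891
n_eff = 3015² / 1473891 = 9090225 / 1473891 = 6.1675015

6.17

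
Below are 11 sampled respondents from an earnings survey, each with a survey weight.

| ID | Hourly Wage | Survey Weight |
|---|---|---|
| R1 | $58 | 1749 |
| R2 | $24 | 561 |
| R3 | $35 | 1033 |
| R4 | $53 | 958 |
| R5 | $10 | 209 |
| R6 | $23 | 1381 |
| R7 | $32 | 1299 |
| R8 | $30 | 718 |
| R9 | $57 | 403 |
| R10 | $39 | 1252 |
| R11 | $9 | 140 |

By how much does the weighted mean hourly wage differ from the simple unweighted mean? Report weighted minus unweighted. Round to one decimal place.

Unweighted sum = 58 + 24 + 35 + 53 + 10 + 23 + 32 + 30 + 57 + 39 + 9 = 370
Unweighted mean = 370 / 11 = 33.636364
Weighted sum = 371855
Sum of weights = 1749 + 561 + 1033 + 958 + 209 + 1381 + 1299 + 718 + 403 + 1252 + 140 = 9703
Weighted mean = 371855 / 9703 = 38.323714
Difference (weighted minus unweighted) = 4.6873507

4.7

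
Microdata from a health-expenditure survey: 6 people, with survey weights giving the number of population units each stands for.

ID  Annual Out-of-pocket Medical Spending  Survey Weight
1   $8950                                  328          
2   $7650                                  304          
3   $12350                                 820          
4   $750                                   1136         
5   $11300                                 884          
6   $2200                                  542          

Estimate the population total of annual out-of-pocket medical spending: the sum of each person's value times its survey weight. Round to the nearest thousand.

27422000

Weighted total = 8950×328 + 7650×304 + 12350×820 + 750×1136 + 11300×884 + 2200×542
  = 27421800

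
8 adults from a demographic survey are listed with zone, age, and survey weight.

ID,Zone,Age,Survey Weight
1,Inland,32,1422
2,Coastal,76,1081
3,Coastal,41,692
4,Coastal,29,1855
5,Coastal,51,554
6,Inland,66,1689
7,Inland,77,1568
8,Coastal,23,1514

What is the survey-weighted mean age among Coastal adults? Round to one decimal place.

Coastal rows: 2, 3, 4, 5, 8
Weighted sum = 76×1081 + 41×692 + 29×1855 + 51×554 + 23×1514
  = 82156 + 28372 + 53795 + 28254 + 34822 = 227399
Sum of weights = 1081 + 692 + 1855 + 554 + 1514 = 5696
Weighted mean = 227399 / 5696 = 39.922577

39.9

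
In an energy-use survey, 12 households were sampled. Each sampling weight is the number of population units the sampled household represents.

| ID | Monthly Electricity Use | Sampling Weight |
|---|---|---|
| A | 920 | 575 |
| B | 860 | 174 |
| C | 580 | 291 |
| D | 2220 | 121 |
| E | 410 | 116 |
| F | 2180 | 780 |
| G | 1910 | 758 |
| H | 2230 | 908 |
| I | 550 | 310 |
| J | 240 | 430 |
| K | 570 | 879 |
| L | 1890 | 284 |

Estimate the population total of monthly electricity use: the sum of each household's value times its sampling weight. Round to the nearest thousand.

Weighted total = 920×575 + 860×174 + 580×291 + 2220×121 + 410×116 + 2180×780 + 1910×758 + 2230×908 + 550×310 + 240×430 + 570×879 + 1890×284
  = 529000 + 149640 + 168780 + 268620 + 47560 + 1700400 + 1447780 + 2024840 + 170500 + 103200 + 501030 + 536760 = 7648110

7648000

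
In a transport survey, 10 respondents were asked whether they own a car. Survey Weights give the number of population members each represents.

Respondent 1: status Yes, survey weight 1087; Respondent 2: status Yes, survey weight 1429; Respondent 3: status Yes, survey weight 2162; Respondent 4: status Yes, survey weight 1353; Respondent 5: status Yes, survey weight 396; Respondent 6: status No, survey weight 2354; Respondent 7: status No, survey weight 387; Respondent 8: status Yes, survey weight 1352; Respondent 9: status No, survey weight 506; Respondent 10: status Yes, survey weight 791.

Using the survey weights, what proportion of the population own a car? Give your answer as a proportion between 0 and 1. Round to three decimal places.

0.725

Sum of weights for 'Yes' = 1087 + 1429 + 2162 + 1353 + 396 + 1352 + 791 = 8570
Total weight = 1087 + 1429 + 2162 + 1353 + 396 + 2354 + 387 + 1352 + 506 + 791 = 11817
Weighted proportion = 8570 / 11817 = 0.72522637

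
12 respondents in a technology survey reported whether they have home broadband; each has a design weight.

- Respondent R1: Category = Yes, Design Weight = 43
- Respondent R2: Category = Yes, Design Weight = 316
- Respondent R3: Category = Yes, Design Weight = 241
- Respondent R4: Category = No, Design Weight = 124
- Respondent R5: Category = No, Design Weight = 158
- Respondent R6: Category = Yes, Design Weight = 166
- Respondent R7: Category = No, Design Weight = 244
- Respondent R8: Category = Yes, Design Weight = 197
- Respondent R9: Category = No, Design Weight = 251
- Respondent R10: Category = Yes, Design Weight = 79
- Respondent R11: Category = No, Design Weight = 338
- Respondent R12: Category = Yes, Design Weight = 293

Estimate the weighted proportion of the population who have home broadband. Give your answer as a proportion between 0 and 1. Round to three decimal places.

Sum of weights for 'Yes' = 43 + 316 + 241 + 166 + 197 + 79 + 293 = 1335
Total weight = 2450
Weighted proportion = 1335 / 2450 = 0.54489796

0.545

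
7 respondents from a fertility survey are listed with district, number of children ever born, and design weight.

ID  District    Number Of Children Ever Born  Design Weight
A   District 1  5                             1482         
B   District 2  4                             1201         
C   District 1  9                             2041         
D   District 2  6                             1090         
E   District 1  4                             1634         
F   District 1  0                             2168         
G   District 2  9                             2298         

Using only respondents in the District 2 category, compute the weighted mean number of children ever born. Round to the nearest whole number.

District 2 rows: B, D, G
Weighted sum = 4×1201 + 6×1090 + 9×2298
  = 4804 + 6540 + 20682 = 32026
Sum of weights = 1201 + 1090 + 2298 = 4589
Weighted mean = 32026 / 4589 = 6.9788625

7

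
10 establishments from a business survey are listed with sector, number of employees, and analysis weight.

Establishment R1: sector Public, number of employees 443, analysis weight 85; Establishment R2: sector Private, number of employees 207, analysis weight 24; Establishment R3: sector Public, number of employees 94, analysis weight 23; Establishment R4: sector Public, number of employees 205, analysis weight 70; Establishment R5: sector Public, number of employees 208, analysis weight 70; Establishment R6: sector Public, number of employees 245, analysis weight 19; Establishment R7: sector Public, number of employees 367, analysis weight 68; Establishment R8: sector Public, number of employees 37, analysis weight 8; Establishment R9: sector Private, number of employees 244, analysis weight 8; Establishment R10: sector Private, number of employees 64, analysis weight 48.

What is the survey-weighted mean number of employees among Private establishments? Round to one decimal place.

124.9

Private rows: R2, R9, R10
Weighted sum = 207×24 + 244×8 + 64×48
  = 9992
Sum of weights = 24 + 8 + 48 = 80
Weighted mean = 9992 / 80 = 124.9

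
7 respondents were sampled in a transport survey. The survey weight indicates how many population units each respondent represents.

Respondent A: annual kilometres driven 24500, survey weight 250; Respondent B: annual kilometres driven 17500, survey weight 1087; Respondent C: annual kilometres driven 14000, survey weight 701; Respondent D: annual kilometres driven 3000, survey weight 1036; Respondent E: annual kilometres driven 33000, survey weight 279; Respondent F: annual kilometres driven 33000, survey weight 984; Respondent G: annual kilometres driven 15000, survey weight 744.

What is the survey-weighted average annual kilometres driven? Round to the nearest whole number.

17892

Weighted sum = 24500×250 + 17500×1087 + 14000×701 + 3000×1036 + 33000×279 + 33000×984 + 15000×744
  = 6125000 + 19022500 + 9814000 + 3108000 + 9207000 + 32472000 + 11160000 = 90908500
Sum of weights = 250 + 1087 + 701 + 1036 + 279 + 984 + 744 = 5081
Weighted mean = 90908500 / 5081 = 17891.852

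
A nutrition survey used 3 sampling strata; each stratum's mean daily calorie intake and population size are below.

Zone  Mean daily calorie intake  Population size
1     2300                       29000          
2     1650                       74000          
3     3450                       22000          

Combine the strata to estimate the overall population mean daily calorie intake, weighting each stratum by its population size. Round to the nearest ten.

Σ Nₕ·x̄ₕ = 264700000
Σ Nₕ = 29000 + 74000 + 22000 = 125000
Overall mean = 264700000 / 125000 = 2117.6

2120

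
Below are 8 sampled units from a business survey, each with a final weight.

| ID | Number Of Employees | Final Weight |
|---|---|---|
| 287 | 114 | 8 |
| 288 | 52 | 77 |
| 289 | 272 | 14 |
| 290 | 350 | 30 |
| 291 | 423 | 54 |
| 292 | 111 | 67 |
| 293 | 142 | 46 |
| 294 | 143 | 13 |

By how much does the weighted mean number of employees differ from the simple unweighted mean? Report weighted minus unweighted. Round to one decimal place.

-13.5

Unweighted sum = 1607
Unweighted mean = 1607 / 8 = 200.875
Weighted sum = 114×8 + 52×77 + 272×14 + 350×30 + 423×54 + 111×67 + 142×46 + 143×13
  = 912 + 4004 + 3808 + 10500 + 22842 + 7437 + 6532 + 1859 = 57894
Sum of weights = 309
Weighted mean = 57894 / 309 = 187.35922
Difference (weighted minus unweighted) = -13.515777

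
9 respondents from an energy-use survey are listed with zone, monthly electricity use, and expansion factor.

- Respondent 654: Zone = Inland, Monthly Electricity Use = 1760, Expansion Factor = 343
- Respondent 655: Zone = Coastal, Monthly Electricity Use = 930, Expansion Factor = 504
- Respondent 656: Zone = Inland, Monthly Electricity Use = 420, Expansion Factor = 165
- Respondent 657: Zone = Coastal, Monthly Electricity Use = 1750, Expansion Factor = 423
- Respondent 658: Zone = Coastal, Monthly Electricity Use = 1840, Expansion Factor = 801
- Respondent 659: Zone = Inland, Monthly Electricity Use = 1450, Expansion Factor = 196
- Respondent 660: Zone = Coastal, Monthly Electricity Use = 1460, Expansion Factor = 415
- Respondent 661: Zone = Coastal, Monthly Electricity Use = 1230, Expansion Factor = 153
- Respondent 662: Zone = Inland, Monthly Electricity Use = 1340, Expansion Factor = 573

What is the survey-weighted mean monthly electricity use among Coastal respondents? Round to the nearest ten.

Coastal rows: 655, 657, 658, 660, 661
Weighted sum = 3476900
Sum of weights = 504 + 423 + 801 + 415 + 153 = 2296
Weighted mean = 3476900 / 2296 = 1514.3293

1510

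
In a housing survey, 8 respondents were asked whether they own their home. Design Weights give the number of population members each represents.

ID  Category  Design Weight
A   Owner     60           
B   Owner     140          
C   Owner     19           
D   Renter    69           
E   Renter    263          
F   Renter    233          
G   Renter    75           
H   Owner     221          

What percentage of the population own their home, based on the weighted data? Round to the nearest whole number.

41

Sum of weights for 'Owner' = 60 + 140 + 19 + 221 = 440
Total weight = 60 + 140 + 19 + 69 + 263 + 233 + 75 + 221 = 1080
Weighted proportion = 440 / 1080 = 0.40740741 → 40.740741%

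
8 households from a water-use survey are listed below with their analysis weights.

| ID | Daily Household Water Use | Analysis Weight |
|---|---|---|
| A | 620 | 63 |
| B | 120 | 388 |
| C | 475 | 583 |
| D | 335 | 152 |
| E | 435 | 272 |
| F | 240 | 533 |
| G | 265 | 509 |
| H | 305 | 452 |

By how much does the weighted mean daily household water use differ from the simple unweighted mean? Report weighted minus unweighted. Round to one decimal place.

Unweighted sum = 620 + 120 + 475 + 335 + 435 + 240 + 265 + 305 = 2795
Unweighted mean = 2795 / 8 = 349.375
Weighted sum = 932450
Sum of weights = 63 + 388 + 583 + 152 + 272 + 533 + 509 + 452 = 2952
Weighted mean = 932450 / 2952 = 315.8706
Difference (weighted minus unweighted) = -33.504404

-33.5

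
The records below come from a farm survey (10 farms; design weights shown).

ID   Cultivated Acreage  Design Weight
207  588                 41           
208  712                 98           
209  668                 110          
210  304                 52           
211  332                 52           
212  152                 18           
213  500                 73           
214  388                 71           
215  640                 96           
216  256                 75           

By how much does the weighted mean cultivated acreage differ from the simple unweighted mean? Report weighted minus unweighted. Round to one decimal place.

Unweighted sum = 588 + 712 + 668 + 304 + 332 + 152 + 500 + 388 + 640 + 256 = 4540
Unweighted mean = 4540 / 10 = 454
Weighted sum = 347860
Sum of weights = 41 + 98 + 110 + 52 + 52 + 18 + 73 + 71 + 96 + 75 = 686
Weighted mean = 347860 / 686 = 507.08455
Difference (weighted minus unweighted) = 53.084548

53.1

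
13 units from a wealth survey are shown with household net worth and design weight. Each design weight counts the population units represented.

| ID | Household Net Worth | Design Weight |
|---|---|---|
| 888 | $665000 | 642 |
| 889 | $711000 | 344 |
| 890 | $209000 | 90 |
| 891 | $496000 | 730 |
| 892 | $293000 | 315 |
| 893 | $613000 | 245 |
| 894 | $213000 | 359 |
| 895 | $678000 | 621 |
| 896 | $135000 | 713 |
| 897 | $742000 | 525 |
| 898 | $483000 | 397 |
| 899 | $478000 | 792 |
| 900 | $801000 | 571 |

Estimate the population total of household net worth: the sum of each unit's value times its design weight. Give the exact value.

Weighted total = 3305892000

3305892000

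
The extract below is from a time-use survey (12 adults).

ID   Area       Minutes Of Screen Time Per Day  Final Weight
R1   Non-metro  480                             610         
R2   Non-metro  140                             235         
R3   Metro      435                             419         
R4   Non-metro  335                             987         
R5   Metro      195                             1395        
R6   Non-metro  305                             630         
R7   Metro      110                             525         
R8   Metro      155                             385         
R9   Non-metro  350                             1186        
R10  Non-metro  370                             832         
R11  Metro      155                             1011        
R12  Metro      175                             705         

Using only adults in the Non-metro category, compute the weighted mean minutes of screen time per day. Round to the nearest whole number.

351

Non-metro rows: R1, R2, R4, R6, R9, R10
Weighted sum = 480×610 + 140×235 + 335×987 + 305×630 + 350×1186 + 370×832
  = 292800 + 32900 + 330645 + 192150 + 415100 + 307840 = 1571435
Sum of weights = 610 + 235 + 987 + 630 + 1186 + 832 = 4480
Weighted mean = 1571435 / 4480 = 350.76674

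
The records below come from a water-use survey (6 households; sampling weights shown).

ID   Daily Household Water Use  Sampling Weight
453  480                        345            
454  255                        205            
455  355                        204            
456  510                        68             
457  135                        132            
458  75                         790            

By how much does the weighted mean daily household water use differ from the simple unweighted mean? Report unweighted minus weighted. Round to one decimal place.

71.1

Unweighted sum = 480 + 255 + 355 + 510 + 135 + 75 = 1810
Unweighted mean = 1810 / 6 = 301.66667
Weighted sum = 480×345 + 255×205 + 355×204 + 510×68 + 135×132 + 75×790
  = 165600 + 52275 + 72420 + 34680 + 17820 + 59250 = 402045
Sum of weights = 345 + 205 + 204 + 68 + 132 + 790 = 1744
Weighted mean = 402045 / 1744 = 230.53039
Difference (unweighted minus weighted) = 71.136277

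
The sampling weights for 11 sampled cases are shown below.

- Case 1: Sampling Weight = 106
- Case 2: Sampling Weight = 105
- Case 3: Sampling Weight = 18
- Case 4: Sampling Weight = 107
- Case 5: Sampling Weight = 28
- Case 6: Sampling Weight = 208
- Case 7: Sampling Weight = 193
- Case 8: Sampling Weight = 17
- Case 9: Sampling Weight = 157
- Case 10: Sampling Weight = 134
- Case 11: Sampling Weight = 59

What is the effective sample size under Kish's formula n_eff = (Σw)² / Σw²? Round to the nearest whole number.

Σ wᵢ = 106 + 105 + 18 + 107 + 28 + 208 + 193 + 17 + 157 + 134 + 59 = 1132
Σ wᵢ² = 161706
n_eff = 1132² / 161706 = 1281424 / 161706 = 7.924406

8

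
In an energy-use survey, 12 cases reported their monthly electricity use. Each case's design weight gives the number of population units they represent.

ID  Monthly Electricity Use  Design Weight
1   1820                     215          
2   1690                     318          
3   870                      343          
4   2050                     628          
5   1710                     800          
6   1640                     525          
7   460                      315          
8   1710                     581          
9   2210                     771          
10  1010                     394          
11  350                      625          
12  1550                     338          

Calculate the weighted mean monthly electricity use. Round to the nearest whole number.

Weighted sum = 8726440
Sum of weights = 5853
Weighted mean = 8726440 / 5853 = 1490.9346

1491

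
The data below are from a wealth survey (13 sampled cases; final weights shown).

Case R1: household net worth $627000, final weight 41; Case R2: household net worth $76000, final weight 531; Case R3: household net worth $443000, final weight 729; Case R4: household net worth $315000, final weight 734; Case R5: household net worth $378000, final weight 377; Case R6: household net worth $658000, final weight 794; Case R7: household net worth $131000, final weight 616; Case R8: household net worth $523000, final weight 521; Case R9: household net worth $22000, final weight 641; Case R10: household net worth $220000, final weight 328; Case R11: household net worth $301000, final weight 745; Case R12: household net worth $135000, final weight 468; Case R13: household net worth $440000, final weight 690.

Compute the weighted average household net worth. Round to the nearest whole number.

Weighted sum = 2315644000
Sum of weights = 7215
Weighted mean = 2315644000 / 7215 = 320948.58

320949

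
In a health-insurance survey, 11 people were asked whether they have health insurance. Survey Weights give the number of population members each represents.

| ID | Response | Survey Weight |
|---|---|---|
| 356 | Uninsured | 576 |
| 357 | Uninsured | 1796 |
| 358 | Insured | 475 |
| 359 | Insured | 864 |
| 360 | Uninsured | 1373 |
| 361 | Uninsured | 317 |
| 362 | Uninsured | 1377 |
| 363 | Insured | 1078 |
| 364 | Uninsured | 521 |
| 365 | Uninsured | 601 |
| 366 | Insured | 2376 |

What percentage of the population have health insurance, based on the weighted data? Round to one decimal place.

42.2

Sum of weights for 'Insured' = 475 + 864 + 1078 + 2376 = 4793
Total weight = 11354
Weighted proportion = 4793 / 11354 = 0.42214198 → 42.214198%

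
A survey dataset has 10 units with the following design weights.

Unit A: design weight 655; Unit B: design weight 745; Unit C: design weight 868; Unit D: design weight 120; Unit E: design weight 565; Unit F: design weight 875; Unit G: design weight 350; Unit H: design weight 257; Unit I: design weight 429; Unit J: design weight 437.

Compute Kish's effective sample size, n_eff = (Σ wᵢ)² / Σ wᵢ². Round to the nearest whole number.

Σ wᵢ = 655 + 745 + 868 + 120 + 565 + 875 + 350 + 257 + 429 + 437 = 5301
Σ wᵢ² = 429025 + 555025 + 753424 + 14400 + 319225 + 765625 + 122500 + 66049 + 184041 + 190969 = 3400283
n_eff = 5301² / 3400283 = 28100601 / 3400283 = 8.2641948

8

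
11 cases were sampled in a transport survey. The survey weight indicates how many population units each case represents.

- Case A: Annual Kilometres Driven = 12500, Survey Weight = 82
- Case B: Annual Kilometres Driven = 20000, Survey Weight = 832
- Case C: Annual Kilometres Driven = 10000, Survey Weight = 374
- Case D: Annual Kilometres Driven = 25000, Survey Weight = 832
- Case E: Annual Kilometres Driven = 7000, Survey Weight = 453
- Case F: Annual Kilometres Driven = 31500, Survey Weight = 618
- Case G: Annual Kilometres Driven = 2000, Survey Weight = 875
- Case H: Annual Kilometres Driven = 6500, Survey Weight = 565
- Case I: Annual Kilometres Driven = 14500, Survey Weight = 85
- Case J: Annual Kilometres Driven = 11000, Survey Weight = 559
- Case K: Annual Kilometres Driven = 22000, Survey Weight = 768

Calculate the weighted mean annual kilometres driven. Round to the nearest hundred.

15600

Weighted sum = 12500×82 + 20000×832 + 10000×374 + 25000×832 + 7000×453 + 31500×618 + 2000×875 + 6500×565 + 14500×85 + 11000×559 + 22000×768
  = 1025000 + 16640000 + 3740000 + 20800000 + 3171000 + 19467000 + 1750000 + 3672500 + 1232500 + 6149000 + 16896000 = 94543000
Sum of weights = 82 + 832 + 374 + 832 + 453 + 618 + 875 + 565 + 85 + 559 + 768 = 6043
Weighted mean = 94543000 / 6043 = 15645.044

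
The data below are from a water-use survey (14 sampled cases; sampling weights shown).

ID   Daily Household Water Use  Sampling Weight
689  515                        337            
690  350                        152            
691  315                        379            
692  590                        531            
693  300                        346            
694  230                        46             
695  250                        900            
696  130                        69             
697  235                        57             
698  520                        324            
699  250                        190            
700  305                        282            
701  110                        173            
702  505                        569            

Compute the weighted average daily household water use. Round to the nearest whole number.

Weighted sum = 1629540
Sum of weights = 4355
Weighted mean = 1629540 / 4355 = 374.17681

374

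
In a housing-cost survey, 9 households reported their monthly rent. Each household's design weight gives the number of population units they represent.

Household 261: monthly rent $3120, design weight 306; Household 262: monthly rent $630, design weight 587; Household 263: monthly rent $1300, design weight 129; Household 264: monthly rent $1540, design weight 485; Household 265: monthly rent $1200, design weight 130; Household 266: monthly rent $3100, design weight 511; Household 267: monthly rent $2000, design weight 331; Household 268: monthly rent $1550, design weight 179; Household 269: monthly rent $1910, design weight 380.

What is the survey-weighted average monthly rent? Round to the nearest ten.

1860

Weighted sum = 3120×306 + 630×587 + 1300×129 + 1540×485 + 1200×130 + 3100×511 + 2000×331 + 1550×179 + 1910×380
  = 5644480
Sum of weights = 306 + 587 + 129 + 485 + 130 + 511 + 331 + 179 + 380 = 3038
Weighted mean = 5644480 / 3038 = 1857.9592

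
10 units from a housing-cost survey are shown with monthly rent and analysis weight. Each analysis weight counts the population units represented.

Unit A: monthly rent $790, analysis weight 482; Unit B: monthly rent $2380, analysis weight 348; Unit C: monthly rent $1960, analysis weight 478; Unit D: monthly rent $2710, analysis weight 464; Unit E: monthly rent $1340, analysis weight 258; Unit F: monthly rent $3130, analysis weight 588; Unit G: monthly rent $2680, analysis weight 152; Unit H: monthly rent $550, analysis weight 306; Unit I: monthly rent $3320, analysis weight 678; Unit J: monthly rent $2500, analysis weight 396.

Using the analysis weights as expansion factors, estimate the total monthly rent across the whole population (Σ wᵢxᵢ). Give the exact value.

Weighted total = 790×482 + 2380×348 + 1960×478 + 2710×464 + 1340×258 + 3130×588 + 2680×152 + 550×306 + 3320×678 + 2500×396
  = 380780 + 828240 + 936880 + 1257440 + 345720 + 1840440 + 407360 + 168300 + 2250960 + 990000 = 9406120

9406120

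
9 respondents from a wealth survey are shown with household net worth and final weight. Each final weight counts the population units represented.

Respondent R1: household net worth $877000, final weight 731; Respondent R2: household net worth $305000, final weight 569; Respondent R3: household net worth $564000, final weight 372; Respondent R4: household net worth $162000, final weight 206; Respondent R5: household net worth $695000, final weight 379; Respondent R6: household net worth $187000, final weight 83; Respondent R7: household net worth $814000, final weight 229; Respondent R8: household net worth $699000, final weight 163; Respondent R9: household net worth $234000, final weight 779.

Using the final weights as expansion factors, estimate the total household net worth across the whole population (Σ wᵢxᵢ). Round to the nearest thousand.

Weighted total = 877000×731 + 305000×569 + 564000×372 + 162000×206 + 695000×379 + 187000×83 + 814000×229 + 699000×163 + 234000×779
  = 641087000 + 173545000 + 209808000 + 33372000 + 263405000 + 15521000 + 186406000 + 113937000 + 182286000 = 1819367000

1819367000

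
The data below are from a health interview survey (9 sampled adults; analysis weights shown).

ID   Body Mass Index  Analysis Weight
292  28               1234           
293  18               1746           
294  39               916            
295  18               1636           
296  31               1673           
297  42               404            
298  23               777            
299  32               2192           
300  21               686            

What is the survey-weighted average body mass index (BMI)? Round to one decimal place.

26.8

Weighted sum = 28×1234 + 18×1746 + 39×916 + 18×1636 + 31×1673 + 42×404 + 23×777 + 32×2192 + 21×686
  = 34552 + 31428 + 35724 + 29448 + 51863 + 16968 + 17871 + 70144 + 14406 = 302404
Sum of weights = 1234 + 1746 + 916 + 1636 + 1673 + 404 + 777 + 2192 + 686 = 11264
Weighted mean = 302404 / 11264 = 26.846946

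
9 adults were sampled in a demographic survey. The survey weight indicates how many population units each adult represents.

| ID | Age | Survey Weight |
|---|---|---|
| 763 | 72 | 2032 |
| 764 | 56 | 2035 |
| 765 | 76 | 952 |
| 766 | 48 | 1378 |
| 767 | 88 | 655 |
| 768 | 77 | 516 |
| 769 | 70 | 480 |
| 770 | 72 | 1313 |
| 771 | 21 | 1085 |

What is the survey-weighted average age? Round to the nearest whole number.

62

Weighted sum = 647053
Sum of weights = 2032 + 2035 + 952 + 1378 + 655 + 516 + 480 + 1313 + 1085 = 10446
Weighted mean = 647053 / 10446 = 61.942657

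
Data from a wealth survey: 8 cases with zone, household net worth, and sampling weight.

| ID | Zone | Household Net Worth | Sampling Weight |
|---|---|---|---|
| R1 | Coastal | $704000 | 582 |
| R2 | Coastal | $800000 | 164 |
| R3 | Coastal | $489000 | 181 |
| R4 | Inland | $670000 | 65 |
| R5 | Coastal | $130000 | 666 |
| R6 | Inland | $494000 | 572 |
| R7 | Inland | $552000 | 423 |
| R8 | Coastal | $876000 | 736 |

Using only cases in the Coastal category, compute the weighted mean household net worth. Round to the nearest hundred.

584300

Coastal rows: R1, R2, R3, R5, R8
Weighted sum = 704000×582 + 800000×164 + 489000×181 + 130000×666 + 876000×736
  = 409728000 + 131200000 + 88509000 + 86580000 + 644736000 = 1360753000
Sum of weights = 582 + 164 + 181 + 666 + 736 = 2329
Weighted mean = 1360753000 / 2329 = 584264.92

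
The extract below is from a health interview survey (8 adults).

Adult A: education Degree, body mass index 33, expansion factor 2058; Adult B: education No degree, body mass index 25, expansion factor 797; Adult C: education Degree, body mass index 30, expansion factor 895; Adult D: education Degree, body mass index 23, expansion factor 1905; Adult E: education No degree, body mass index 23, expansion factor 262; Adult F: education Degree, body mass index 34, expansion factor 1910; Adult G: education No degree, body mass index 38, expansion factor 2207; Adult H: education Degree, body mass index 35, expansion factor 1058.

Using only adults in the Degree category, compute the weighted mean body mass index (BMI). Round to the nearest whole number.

31

Degree rows: A, C, D, F, H
Weighted sum = 33×2058 + 30×895 + 23×1905 + 34×1910 + 35×1058
  = 67914 + 26850 + 43815 + 64940 + 37030 = 240549
Sum of weights = 2058 + 895 + 1905 + 1910 + 1058 = 7826
Weighted mean = 240549 / 7826 = 30.737158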